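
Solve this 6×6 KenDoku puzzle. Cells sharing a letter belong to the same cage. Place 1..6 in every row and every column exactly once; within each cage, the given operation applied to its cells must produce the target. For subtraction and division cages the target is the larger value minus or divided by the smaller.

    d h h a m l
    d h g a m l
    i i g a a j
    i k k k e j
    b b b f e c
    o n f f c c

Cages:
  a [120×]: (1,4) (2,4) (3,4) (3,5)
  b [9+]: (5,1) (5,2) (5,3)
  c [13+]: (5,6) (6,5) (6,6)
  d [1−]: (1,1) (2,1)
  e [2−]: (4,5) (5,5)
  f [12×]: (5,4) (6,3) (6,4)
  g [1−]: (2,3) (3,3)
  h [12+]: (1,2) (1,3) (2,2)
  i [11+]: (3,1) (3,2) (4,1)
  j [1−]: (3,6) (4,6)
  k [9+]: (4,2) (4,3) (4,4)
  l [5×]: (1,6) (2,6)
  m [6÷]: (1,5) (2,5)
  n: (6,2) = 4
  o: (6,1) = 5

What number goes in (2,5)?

Cage o is given, leaving (6,1) = 5.
Cage n is a single given cell, so (6,2) = 4.
Cage c has sum 13, which forces (5,6) = 4.
Cage c needs sum 13, leaving (6,5) = 3.
Cage c needs sum 13, leaving (6,6) = 6.
The two cells of cage e must have difference 2; hence (4,5) = 4.
Cage f needs product 12, which forces (5,4) = 6.
The two cells of cage e must have difference 2, leaving (5,5) = 2.
Column 5 now contains 2, which forces (3,5) = 5.
Column 4 needs a 5, and only (4,4) is open for it.
The only place for 6 in row 4 is (4,1).
The only place for 6 in row 3 is (3,3).
The two cells of cage g must have difference 1; hence (2,3) = 5.
Row 2 now contains 5; hence (2,6) = 1.
The two cells of cage m must have quotient 6, which forces (1,5) = 1.
Column 6 now contains 1, so (1,6) = 5.
Row 2 now contains 1, which forces (2,5) = 6.
The 3 cells of cage b must have sum 9, leaving (5,2) = 5.
The 3 cells of cage h must have sum 12, so (1,2) = 6.
In row 3, 1 can only go at (3,2), so (3,2) = 1.
Cage i needs sum 11, leaving (3,1) = 4.
1 is placed in column 2, leaving (4,2) = 3.
Cage k has sum 9, leaving (4,3) = 1.
Row 4 already has 3, so (4,6) = 2.
1 is placed in column 3; hence (5,3) = 3.
1 is placed in column 3, so (6,3) = 2.
2 is placed in row 6, so (6,4) = 1.
Column 3 now contains 3, which forces (1,3) = 4.
3 is placed in column 2, so (2,2) = 2.
Column 6 now contains 2, leaving (3,6) = 3.
Row 5 now contains 3, leaving (5,1) = 1.
Cage d needs two cells with difference 1; hence (1,1) = 2.
Cage a has product 120, leaving (1,4) = 3.
Row 2 already has 2, so (2,1) = 3.
Cage a has product 120, so (2,4) = 4.
Row 3 now contains 3, which forces (3,4) = 2.
The full grid is 2 6 4 3 1 5 / 3 2 5 4 6 1 / 4 1 6 2 5 3 / 6 3 1 5 4 2 / 1 5 3 6 2 4 / 5 4 2 1 3 6.

6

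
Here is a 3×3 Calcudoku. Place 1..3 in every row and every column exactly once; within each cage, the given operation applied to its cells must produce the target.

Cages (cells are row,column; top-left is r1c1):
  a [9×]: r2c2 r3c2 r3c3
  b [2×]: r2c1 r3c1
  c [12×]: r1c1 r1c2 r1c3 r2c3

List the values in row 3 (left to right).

Cage a has product 9, leaving r2c2 = 3.
Cage c needs product 12, which forces r2c3 = 2.
Cage a has product 9; hence r3c2 = 1.
The 3 cells of cage a must have product 9, which forces r3c3 = 3.
Cage c has product 12, which forces r1c1 = 3.
Column 2 already has 1, which forces r1c2 = 2.
Column 3 now contains 3, leaving r1c3 = 1.
2 is placed in row 2, so r2c1 = 1.
Row 3 now contains 1, leaving r3c1 = 2.
Filled in: 3 2 1 / 1 3 2 / 2 1 3.

2 1 3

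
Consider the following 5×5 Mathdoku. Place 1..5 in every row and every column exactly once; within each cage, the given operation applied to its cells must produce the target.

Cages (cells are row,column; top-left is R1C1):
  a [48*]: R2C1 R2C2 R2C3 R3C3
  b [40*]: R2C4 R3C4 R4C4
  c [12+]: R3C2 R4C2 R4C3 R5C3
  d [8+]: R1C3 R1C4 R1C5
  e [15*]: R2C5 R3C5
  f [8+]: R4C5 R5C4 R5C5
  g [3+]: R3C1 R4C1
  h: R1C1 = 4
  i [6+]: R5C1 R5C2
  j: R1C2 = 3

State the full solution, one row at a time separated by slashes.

Cage h is given; hence R1C1 = 4.
J is a freebie; hence R1C2 = 3.
In row 3, 3 can only go at R3C5, so R3C5 = 3.
3 is placed in column 5, leaving R2C5 = 5.
The only place for 3 in row 4 is R4C3.
The 4 cells of cage a must have product 48; hence R2C1 = 3.
In row 2, 1 can only go at R2C3, so R2C3 = 1.
Cage a has product 48, which forces R2C2 = 4.
Row 2 already has 4, which forces R2C4 = 2.
The 4 cells of cage a must have product 48, leaving R3C3 = 4.
Row 3 now contains 4, so R3C4 = 5.
Column 4 now contains 5, so R4C4 = 4.
4 is placed in column 3; hence R5C3 = 2.
Column 4 now contains 5, leaving R5C4 = 3.
Column 3 now contains 2, leaving R1C3 = 5.
Column 4 now contains 5, so R1C4 = 1.
The 3 cells of cage d must have sum 8; hence R1C5 = 2.
The 4 cells of cage c must have sum 12; hence R3C2 = 2.
Cage c has sum 12; hence R4C2 = 5.
Cage f has sum 8; hence R4C5 = 1.
Column 2 now contains 5, so R5C2 = 1.
Cage f needs sum 8, so R5C5 = 4.
Row 3 already has 2, leaving R3C1 = 1.
Row 4 now contains 1, so R4C1 = 2.
1 is placed in row 5, so R5C1 = 5.

4 3 5 1 2 / 3 4 1 2 5 / 1 2 4 5 3 / 2 5 3 4 1 / 5 1 2 3 4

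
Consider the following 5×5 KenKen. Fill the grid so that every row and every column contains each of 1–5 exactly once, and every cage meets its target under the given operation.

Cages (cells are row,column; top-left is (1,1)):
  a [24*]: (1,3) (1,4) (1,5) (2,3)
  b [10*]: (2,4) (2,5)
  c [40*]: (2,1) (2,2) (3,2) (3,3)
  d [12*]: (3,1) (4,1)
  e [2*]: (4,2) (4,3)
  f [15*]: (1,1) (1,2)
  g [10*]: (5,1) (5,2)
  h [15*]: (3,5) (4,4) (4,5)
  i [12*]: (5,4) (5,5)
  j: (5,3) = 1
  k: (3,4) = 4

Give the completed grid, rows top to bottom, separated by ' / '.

Cage k is a single given cell, leaving (3,4) = 4.
J is a freebie, which forces (5,3) = 1.
Column 4 already has 4, leaving (5,4) = 3.
Row 5 already has 3; hence (5,5) = 4.
Row 3 now contains 4, which forces (3,1) = 3.
The two cells of cage d must have product 12, which forces (4,1) = 4.
Cage e's pair has product 2; hence (4,2) = 1.
1 is placed in column 3, leaving (4,3) = 2.
Row 4 now contains 1, so (4,4) = 5.
Row 4 now contains 5, leaving (4,5) = 3.
Column 1 already has 3; hence (1,1) = 5.
Cage f's pair has product 15; hence (1,2) = 3.
Row 1 now contains 3; hence (1,3) = 4.
Cage c needs product 40, so (2,1) = 1.
Cage c has product 40, so (2,2) = 4.
Column 3 now contains 4, leaving (2,3) = 3.
Column 4 now contains 5, leaving (2,4) = 2.
Cage b's pair has product 10, which forces (2,5) = 5.
Cage c has product 40, so (3,2) = 2.
Column 3 already has 2, leaving (3,3) = 5.
Cage h has product 15; hence (3,5) = 1.
5 is placed in column 1, which forces (5,1) = 2.
2 is placed in column 2; hence (5,2) = 5.
Column 4 now contains 2, which forces (1,4) = 1.
1 is placed in column 5, leaving (1,5) = 2.

5 3 4 1 2 / 1 4 3 2 5 / 3 2 5 4 1 / 4 1 2 5 3 / 2 5 1 3 4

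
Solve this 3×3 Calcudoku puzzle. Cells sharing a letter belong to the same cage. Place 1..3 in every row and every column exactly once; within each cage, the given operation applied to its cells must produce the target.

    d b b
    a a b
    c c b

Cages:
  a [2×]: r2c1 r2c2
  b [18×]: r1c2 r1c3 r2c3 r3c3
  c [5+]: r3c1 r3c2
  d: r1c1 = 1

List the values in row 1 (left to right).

1 3 2

D is a freebie, so r1c1 = 1.
The 4 cells of cage b must have product 18, leaving r1c2 = 3.
Row 1 already has 1, which forces r1c3 = 2.
1 is placed in column 1, so r2c1 = 2.
2 is placed in row 2; hence r2c2 = 1.
Row 2 already has 1, leaving r2c3 = 3.
Column 1 already has 2, which forces r3c1 = 3.
Column 2 now contains 3; hence r3c2 = 2.
Column 3 already has 3; hence r3c3 = 1.
The full grid is 1 3 2 / 2 1 3 / 3 2 1.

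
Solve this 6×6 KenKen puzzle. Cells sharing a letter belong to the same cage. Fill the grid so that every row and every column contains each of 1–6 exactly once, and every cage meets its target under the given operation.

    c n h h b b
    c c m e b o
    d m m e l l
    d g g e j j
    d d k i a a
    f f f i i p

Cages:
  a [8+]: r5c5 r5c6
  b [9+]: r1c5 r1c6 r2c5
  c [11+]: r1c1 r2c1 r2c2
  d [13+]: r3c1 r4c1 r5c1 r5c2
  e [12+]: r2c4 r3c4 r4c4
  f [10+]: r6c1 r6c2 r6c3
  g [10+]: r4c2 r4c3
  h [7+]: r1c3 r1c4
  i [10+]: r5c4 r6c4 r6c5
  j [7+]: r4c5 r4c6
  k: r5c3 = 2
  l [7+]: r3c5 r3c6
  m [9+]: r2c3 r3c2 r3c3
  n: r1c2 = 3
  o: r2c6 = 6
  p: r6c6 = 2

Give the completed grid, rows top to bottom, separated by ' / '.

Cage n is a single given cell, so r1c2 = 3.
Cage o is a single given cell, which forces r2c6 = 6.
Cage k is a single given cell; hence r5c3 = 2.
Cage p is given, which forces r6c6 = 2.
Cage j's pair has sum 7, which forces r4c5 = 2.
The two cells of cage j must have sum 7, which forces r4c6 = 5.
Column 6 already has 5; hence r5c6 = 3.
Row 5 already has 3, so r5c5 = 5.
5 is placed in column 5, so r1c5 = 1.
Cage b needs sum 9, leaving r1c6 = 4.
Cage b needs sum 9, leaving r2c5 = 4.
Column 6 already has 4, leaving r3c6 = 1.
The two cells of cage h must have sum 7; hence r1c3 = 5.
Cage h needs two cells with sum 7, so r1c4 = 2.
4 is placed in row 2, so r2c4 = 5.
The two cells of cage l must have sum 7, so r3c5 = 6.
6 is placed in column 5, leaving r6c5 = 3.
5 is placed in row 1, which forces r1c1 = 6.
The 3 cells of cage c must have sum 11; hence r2c1 = 3.
Row 2 now contains 5, leaving r2c2 = 2.
Row 2 already has 3, so r2c3 = 1.
Column 2 now contains 2, leaving r3c2 = 5.
Row 3 already has 6, leaving r3c4 = 4.
Column 1 now contains 3, leaving r4c1 = 1.
Cage e has sum 12; hence r4c4 = 3.
Column 1 now contains 1, leaving r5c1 = 4.
Column 1 already has 4, which forces r6c1 = 5.
Column 3 now contains 1, so r6c3 = 4.
Row 3 already has 5, so r3c1 = 2.
Row 3 now contains 4, so r3c3 = 3.
The two cells of cage g must have sum 10, leaving r4c2 = 4.
4 is placed in column 3; hence r4c3 = 6.
Cage d needs sum 13, so r5c2 = 6.
Row 5 now contains 6; hence r5c4 = 1.
Row 6 already has 4, which forces r6c2 = 1.
Column 4 already has 1, which forces r6c4 = 6.

6 3 5 2 1 4 / 3 2 1 5 4 6 / 2 5 3 4 6 1 / 1 4 6 3 2 5 / 4 6 2 1 5 3 / 5 1 4 6 3 2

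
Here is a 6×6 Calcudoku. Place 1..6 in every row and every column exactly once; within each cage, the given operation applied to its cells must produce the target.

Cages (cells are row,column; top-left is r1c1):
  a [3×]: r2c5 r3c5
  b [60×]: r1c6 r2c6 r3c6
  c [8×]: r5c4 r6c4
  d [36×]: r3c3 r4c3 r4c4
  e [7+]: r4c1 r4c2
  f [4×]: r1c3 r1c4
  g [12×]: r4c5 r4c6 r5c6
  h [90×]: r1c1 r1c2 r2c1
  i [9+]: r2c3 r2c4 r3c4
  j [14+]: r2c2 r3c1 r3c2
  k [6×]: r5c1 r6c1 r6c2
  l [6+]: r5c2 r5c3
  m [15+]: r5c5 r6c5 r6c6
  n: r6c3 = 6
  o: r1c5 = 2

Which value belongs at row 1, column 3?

4

O is a freebie, which forces r1c5 = 2.
N is a freebie; hence r6c3 = 6.
Cage m has sum 15, leaving r5c5 = 6.
Column 5 needs a 5, and only r6c5 is open for it.
5 is placed in row 6, leaving r6c6 = 4.
Cage c needs two cells with product 8, which forces r5c4 = 4.
Row 6 now contains 4, which forces r6c4 = 2.
Cage f's pair has product 4, so r1c3 = 4.
Column 4 already has 4, which forces r1c4 = 1.
The 3 cells of cage k must have product 6; hence r5c1 = 2.
Cage i needs sum 9, leaving r2c3 = 1.
Row 2 now contains 1; hence r2c5 = 3.
Column 5 already has 3; hence r3c5 = 1.
The 3 cells of cage d must have product 36, which forces r4c4 = 6.
The 3 cells of cage g must have product 12; hence r4c5 = 4.
Column 3 now contains 1; hence r5c3 = 5.
Row 2 now contains 3, so r2c4 = 5.
Cage i has sum 9, leaving r3c4 = 3.
The two cells of cage e must have sum 7; hence r4c1 = 5.
Cage e's pair has sum 7, so r4c2 = 2.
Row 4 already has 2, so r4c3 = 3.
Row 4 now contains 3; hence r4c6 = 1.
Row 5 already has 5, so r5c2 = 1.
1 is placed in column 6, so r5c6 = 3.
Column 2 now contains 1, so r6c2 = 3.
Cage h has product 90, which forces r1c1 = 3.
Cage h needs product 90, which forces r1c2 = 5.
Row 1 now contains 5; hence r1c6 = 6.
5 is placed in row 2; hence r2c1 = 6.
Cage j needs sum 14, which forces r2c2 = 4.
Column 6 already has 6, which forces r2c6 = 2.
Cage j needs sum 14; hence r3c1 = 4.
The 3 cells of cage j must have sum 14; hence r3c2 = 6.
3 is placed in row 3, so r3c3 = 2.
Column 6 now contains 2, so r3c6 = 5.
Row 6 already has 3, which forces r6c1 = 1.
The full grid is 3 5 4 1 2 6 / 6 4 1 5 3 2 / 4 6 2 3 1 5 / 5 2 3 6 4 1 / 2 1 5 4 6 3 / 1 3 6 2 5 4.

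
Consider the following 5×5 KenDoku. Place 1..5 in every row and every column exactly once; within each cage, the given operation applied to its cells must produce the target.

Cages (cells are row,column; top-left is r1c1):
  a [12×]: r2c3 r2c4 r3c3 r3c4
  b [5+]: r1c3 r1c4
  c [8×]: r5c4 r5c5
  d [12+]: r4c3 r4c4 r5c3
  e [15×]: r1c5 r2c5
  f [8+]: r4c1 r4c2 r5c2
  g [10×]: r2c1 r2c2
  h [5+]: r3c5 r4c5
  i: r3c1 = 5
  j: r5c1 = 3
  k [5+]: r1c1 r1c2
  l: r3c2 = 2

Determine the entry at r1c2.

4

I is a freebie, which forces r3c1 = 5.
Cage l is a single given cell; hence r3c2 = 2.
Cage j is given, which forces r5c1 = 3.
Column 1 now contains 5; hence r2c1 = 2.
2 is placed in column 2; hence r2c2 = 5.
Row 2 already has 5, leaving r2c5 = 3.
3 is placed in column 5; hence r1c5 = 5.
Cage f has sum 8, which forces r4c2 = 3.
Cage d has sum 12, which forces r4c3 = 2.
The 3 cells of cage d must have sum 12, which forces r4c4 = 5.
The 3 cells of cage d must have sum 12, which forces r5c3 = 5.
The only place for 2 in row 1 is r1c4.
Cage b's pair has sum 5, which forces r1c3 = 3.
Column 3 already has 3, so r3c3 = 1.
Row 3 now contains 1, leaving r3c4 = 3.
Row 3 now contains 1, so r3c5 = 4.
4 is placed in column 5, leaving r4c5 = 1.
Column 4 already has 2; hence r5c4 = 4.
The two cells of cage c must have product 8, which forces r5c5 = 2.
1 is placed in column 3, which forces r2c3 = 4.
Column 4 now contains 4; hence r2c4 = 1.
Row 4 now contains 1, so r4c1 = 4.
4 is placed in row 5, leaving r5c2 = 1.
Column 1 now contains 4, which forces r1c1 = 1.
1 is placed in column 2, which forces r1c2 = 4.
Completed grid: 1 4 3 2 5 / 2 5 4 1 3 / 5 2 1 3 4 / 4 3 2 5 1 / 3 1 5 4 2.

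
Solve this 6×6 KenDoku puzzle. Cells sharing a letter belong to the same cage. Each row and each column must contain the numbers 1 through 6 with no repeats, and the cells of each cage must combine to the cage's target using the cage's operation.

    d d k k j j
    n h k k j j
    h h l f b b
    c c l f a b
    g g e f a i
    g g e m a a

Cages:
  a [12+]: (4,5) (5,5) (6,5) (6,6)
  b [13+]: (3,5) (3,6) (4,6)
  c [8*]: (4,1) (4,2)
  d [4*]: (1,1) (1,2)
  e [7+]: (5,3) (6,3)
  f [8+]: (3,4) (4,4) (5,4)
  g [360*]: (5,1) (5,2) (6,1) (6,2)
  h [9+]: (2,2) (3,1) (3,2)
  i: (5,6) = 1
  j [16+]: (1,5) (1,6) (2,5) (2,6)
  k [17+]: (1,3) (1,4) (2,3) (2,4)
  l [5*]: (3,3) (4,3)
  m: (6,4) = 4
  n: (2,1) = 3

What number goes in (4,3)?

5

N is a freebie, leaving (2,1) = 3.
Cage i is a single given cell, so (5,6) = 1.
Cage m is given, so (6,4) = 4.
In column 4, 3 can only go at (1,4), so (1,4) = 3.
In column 3, 3 can only go at (6,3), so (6,3) = 3.
Cage e needs two cells with sum 7; hence (5,3) = 4.
Cage k needs sum 17; hence (1,3) = 6.
4 is placed in column 3; hence (2,3) = 2.
Cage k has sum 17; hence (2,4) = 6.
The only place for 1 in row 2 is (2,2).
The two cells of cage d must have product 4, so (1,1) = 1.
Column 2 already has 1, leaving (1,2) = 4.
4 is placed in column 2; hence (4,2) = 2.
2 is placed in row 4; hence (4,1) = 4.
Row 5 needs a 3, and only (5,5) is open for it.
In row 4, 3 can only go at (4,6), so (4,6) = 3.
Row 3 needs a 3, and only (3,2) is open for it.
Cage h has sum 9, leaving (3,1) = 5.
Row 3 already has 5, which forces (3,3) = 1.
1 is placed in row 3; hence (3,4) = 2.
1 is placed in column 3, leaving (4,3) = 5.
Row 4 already has 5; hence (4,4) = 1.
Row 4 already has 1; hence (4,5) = 6.
Column 4 now contains 2; hence (5,4) = 5.
Column 5 now contains 6, so (3,5) = 4.
Cage b has sum 13, which forces (3,6) = 6.
The 4 cells of cage g must have product 360, so (5,1) = 2.
Row 5 now contains 5, which forces (5,2) = 6.
Cage g has product 360, leaving (6,1) = 6.
Cage g needs product 360, so (6,2) = 5.
Cage a needs sum 12, leaving (6,5) = 1.
Cage a has sum 12, which forces (6,6) = 2.
Cage j needs sum 16; hence (1,5) = 2.
Column 6 already has 2, so (1,6) = 5.
Column 5 now contains 4, which forces (2,5) = 5.
Cage j has sum 16, which forces (2,6) = 4.
Filled in: 1 4 6 3 2 5 / 3 1 2 6 5 4 / 5 3 1 2 4 6 / 4 2 5 1 6 3 / 2 6 4 5 3 1 / 6 5 3 4 1 2.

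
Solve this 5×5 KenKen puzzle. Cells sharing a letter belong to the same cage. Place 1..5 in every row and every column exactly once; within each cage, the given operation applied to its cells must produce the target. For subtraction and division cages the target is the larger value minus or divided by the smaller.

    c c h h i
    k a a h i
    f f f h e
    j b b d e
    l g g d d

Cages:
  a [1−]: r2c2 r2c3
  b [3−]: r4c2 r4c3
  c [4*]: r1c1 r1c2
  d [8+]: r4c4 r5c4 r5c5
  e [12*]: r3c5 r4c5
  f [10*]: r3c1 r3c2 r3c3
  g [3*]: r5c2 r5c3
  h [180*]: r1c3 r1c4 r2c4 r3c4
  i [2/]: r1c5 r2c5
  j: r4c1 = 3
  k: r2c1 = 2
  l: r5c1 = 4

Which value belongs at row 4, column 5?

Cage h has product 180, leaving r1c3 = 3.
Cage k is a single given cell, leaving r2c1 = 2.
Cage j is a single given cell, which forces r4c1 = 3.
Row 4 already has 3; hence r4c5 = 4.
Cage l is a single given cell, so r5c1 = 4.
Column 3 already has 3, which forces r5c3 = 1.
4 is placed in column 1, so r1c1 = 1.
Cage c's pair has product 4; hence r1c2 = 4.
Row 1 already has 4, leaving r1c4 = 5.
Cage i needs two cells with quotient 2, which forces r1c5 = 2.
Column 5 already has 4; hence r2c5 = 1.
Column 1 already has 1, so r3c1 = 5.
Row 3 already has 5, which forces r3c3 = 2.
Column 5 already has 4, so r3c5 = 3.
2 is placed in column 3, so r4c3 = 5.
Cage d has sum 8, which forces r4c4 = 1.
Row 5 already has 1, so r5c2 = 3.
Column 4 already has 5, which forces r5c4 = 2.
2 is placed in column 5, leaving r5c5 = 5.
3 is placed in column 2, so r2c2 = 5.
5 is placed in column 3; hence r2c3 = 4.
Cage h needs product 180; hence r2c4 = 3.
2 is placed in row 3, so r3c2 = 1.
Row 3 already has 3, so r3c4 = 4.
Row 4 already has 5, leaving r4c2 = 2.
Completed grid: 1 4 3 5 2 / 2 5 4 3 1 / 5 1 2 4 3 / 3 2 5 1 4 / 4 3 1 2 5.

4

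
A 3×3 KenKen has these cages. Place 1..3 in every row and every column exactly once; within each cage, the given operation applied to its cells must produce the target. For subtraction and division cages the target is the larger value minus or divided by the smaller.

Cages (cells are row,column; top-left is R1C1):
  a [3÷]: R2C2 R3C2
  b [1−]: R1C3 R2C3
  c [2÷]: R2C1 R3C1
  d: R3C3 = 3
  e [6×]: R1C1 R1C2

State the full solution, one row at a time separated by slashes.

3 2 1 / 1 3 2 / 2 1 3

Cage d is given, leaving R3C3 = 3.
Cage a needs two cells with quotient 3, leaving R2C2 = 3.
3 is placed in row 3; hence R3C2 = 1.
Cage e's pair has product 6; hence R1C1 = 3.
Column 2 already has 3, which forces R1C2 = 2.
2 is placed in row 1, so R1C3 = 1.
Cage c's pair has quotient 2, so R2C1 = 1.
1 is placed in column 3, so R2C3 = 2.
1 is placed in row 3, so R3C1 = 2.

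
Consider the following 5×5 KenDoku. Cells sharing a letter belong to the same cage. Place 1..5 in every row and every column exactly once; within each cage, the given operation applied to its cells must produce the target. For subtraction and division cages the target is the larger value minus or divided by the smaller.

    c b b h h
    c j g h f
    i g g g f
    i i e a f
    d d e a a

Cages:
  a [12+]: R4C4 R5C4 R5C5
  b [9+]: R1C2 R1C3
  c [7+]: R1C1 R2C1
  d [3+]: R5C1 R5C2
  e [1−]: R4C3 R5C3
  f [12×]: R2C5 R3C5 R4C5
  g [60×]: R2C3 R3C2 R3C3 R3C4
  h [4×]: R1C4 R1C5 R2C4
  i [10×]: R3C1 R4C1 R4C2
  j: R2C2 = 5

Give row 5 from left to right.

1 2 3 4 5

Cage j is given, leaving R2C2 = 5.
Column 2 already has 5, leaving R1C2 = 4.
The two cells of cage b must have sum 9; hence R1C3 = 5.
Row 1 now contains 4; hence R1C4 = 1.
Row 1 already has 1, so R1C5 = 2.
Column 4 already has 1; hence R2C4 = 2.
5 is placed in row 1, leaving R1C1 = 3.
Cage c's pair has sum 7, leaving R2C1 = 4.
The 4 cells of cage g must have product 60, so R3C4 = 5.
Cage g has product 60, so R3C3 = 4.
The 3 cells of cage i must have product 10, so R4C1 = 5.
Cage a has sum 12, so R5C5 = 5.
Cage f needs product 12, leaving R4C5 = 4.
Row 4 now contains 4, which forces R4C4 = 3.
Cage a has sum 12; hence R5C4 = 4.
In row 3, 2 can only go at R3C1, so R3C1 = 2.
Cage i has product 10, which forces R4C2 = 1.
1 is placed in row 4; hence R4C3 = 2.
2 is placed in column 1; hence R5C1 = 1.
The two cells of cage d must have sum 3; hence R5C2 = 2.
Row 5 now contains 1, leaving R5C3 = 3.
3 is placed in column 3, leaving R2C3 = 1.
Row 2 now contains 1, leaving R2C5 = 3.
1 is placed in column 2, which forces R3C2 = 3.
Column 5 already has 3, so R3C5 = 1.
Completed grid: 3 4 5 1 2 / 4 5 1 2 3 / 2 3 4 5 1 / 5 1 2 3 4 / 1 2 3 4 5.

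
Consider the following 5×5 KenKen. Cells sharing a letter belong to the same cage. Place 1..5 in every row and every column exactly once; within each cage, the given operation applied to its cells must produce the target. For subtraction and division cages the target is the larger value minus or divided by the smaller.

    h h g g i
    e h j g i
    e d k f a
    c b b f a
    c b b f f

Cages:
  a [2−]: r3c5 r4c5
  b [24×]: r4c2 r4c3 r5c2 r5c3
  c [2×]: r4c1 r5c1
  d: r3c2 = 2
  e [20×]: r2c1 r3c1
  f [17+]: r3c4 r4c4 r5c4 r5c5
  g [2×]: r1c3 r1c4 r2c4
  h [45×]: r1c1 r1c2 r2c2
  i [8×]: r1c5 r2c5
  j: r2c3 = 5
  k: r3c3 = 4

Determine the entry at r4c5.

3

Cage h has product 45, leaving r1c1 = 3.
Cage h needs product 45, leaving r1c2 = 5.
Cage g needs product 2, so r1c3 = 1.
The 3 cells of cage g must have product 2, leaving r1c4 = 2.
Row 1 already has 2, so r1c5 = 4.
The 3 cells of cage h must have product 45, leaving r2c2 = 3.
J is a freebie, so r2c3 = 5.
The 3 cells of cage g must have product 2, leaving r2c4 = 1.
Column 5 already has 4, which forces r2c5 = 2.
Cage d is given; hence r3c2 = 2.
K is a freebie; hence r3c3 = 4.
The 4 cells of cage f must have sum 17, leaving r5c5 = 5.
Row 2 now contains 5, so r2c1 = 4.
Row 3 now contains 4, leaving r3c1 = 5.
5 is placed in row 3, leaving r3c4 = 3.
Row 3 now contains 3, so r3c5 = 1.
1 is placed in column 5, so r4c5 = 3.
3 is placed in column 4, so r5c4 = 4.
Cage b has product 24, so r4c2 = 4.
Row 4 now contains 3; hence r4c3 = 2.
Column 4 already has 4, leaving r4c4 = 5.
Row 5 now contains 4, which forces r5c2 = 1.
Cage b needs product 24, which forces r5c3 = 3.
Row 4 now contains 2, so r4c1 = 1.
Row 5 now contains 1, so r5c1 = 2.
Completed grid: 3 5 1 2 4 / 4 3 5 1 2 / 5 2 4 3 1 / 1 4 2 5 3 / 2 1 3 4 5.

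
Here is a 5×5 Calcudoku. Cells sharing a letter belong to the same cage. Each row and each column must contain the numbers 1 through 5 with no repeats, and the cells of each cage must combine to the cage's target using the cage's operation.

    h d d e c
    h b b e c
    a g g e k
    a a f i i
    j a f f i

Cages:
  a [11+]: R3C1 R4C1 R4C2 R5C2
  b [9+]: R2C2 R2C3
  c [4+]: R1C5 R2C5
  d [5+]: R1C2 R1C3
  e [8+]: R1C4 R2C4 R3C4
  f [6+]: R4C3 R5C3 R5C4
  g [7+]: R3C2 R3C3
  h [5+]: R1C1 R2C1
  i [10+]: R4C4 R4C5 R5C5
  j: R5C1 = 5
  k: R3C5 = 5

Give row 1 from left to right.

Cage k is given, which forces R3C5 = 5.
J is a freebie; hence R5C1 = 5.
In row 1, 5 can only go at R1C4, so R1C4 = 5.
Row 4 needs a 5, and only R4C2 is open for it.
Column 2 now contains 5, which forces R2C2 = 4.
Cage b's pair has sum 9, so R2C3 = 5.
Column 2 already has 4, which forces R3C2 = 3.
Row 3 already has 3, leaving R3C3 = 4.
Cage d needs two cells with sum 5; hence R1C2 = 2.
Cage d's pair has sum 5; hence R1C3 = 3.
3 is placed in row 1, so R1C5 = 1.
Column 5 already has 1; hence R2C5 = 3.
Column 2 now contains 2; hence R5C2 = 1.
1 is placed in row 5, leaving R5C3 = 2.
Row 5 already has 2; hence R5C4 = 3.
Column 5 already has 3, leaving R5C5 = 4.
3 is placed in row 1, so R1C1 = 4.
The two cells of cage h must have sum 5; hence R2C1 = 1.
Row 2 already has 1, which forces R2C4 = 2.
Column 1 already has 1; hence R3C1 = 2.
Column 4 now contains 2, which forces R3C4 = 1.
Column 1 now contains 4, so R4C1 = 3.
2 is placed in column 3, which forces R4C3 = 1.
Column 4 already has 3, so R4C4 = 4.
4 is placed in column 5, which forces R4C5 = 2.
Filled in: 4 2 3 5 1 / 1 4 5 2 3 / 2 3 4 1 5 / 3 5 1 4 2 / 5 1 2 3 4.

4 2 3 5 1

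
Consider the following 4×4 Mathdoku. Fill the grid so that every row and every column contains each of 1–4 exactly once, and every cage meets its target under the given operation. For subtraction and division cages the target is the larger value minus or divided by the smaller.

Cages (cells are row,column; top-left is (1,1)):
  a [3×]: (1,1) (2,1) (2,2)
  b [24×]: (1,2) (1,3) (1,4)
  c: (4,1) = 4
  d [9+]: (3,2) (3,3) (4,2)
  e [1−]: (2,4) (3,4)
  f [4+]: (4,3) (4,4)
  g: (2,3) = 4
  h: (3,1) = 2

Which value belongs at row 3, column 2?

Cage a needs product 3, which forces (1,1) = 1.
Cage a needs product 3; hence (2,1) = 3.
Cage a needs product 3, which forces (2,2) = 1.
G is a freebie, leaving (2,3) = 4.
Row 2 already has 4, which forces (2,4) = 2.
Cage h is a single given cell; hence (3,1) = 2.
Row 3 now contains 2, leaving (3,3) = 3.
Cage c is a single given cell, leaving (4,1) = 4.
3 is placed in column 3; hence (4,3) = 1.
1 is placed in row 4; hence (4,4) = 3.
The 3 cells of cage b must have product 24; hence (1,2) = 3.
3 is placed in column 3, leaving (1,3) = 2.
Column 4 already has 3, which forces (1,4) = 4.
3 is placed in row 3, which forces (3,2) = 4.
Cage e needs two cells with difference 1; hence (3,4) = 1.
Row 4 now contains 3; hence (4,2) = 2.
The full grid is 1 3 2 4 / 3 1 4 2 / 2 4 3 1 / 4 2 1 3.

4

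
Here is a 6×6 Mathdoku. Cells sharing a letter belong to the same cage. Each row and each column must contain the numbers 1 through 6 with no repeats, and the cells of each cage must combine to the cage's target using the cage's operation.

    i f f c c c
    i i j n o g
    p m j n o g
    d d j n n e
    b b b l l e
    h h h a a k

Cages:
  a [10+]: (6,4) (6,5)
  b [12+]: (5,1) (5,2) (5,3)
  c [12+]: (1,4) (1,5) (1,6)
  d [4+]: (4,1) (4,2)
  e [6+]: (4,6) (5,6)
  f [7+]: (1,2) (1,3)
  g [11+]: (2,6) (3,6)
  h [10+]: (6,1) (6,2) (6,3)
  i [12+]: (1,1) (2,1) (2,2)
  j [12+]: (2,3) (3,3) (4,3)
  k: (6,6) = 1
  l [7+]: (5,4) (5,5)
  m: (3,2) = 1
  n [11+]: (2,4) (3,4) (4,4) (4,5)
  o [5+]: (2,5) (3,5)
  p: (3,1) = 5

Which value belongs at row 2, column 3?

Cage p is a single given cell, so (3,1) = 5.
M is a freebie, leaving (3,2) = 1.
Row 3 now contains 5, which forces (3,6) = 6.
Column 2 now contains 1, which forces (4,2) = 3.
Cage k is given; hence (6,6) = 1.
Column 6 already has 6, which forces (2,6) = 5.
3 is placed in row 4; hence (4,1) = 1.
Row 1 needs a 1, and only (1,3) is open for it.
Cage f needs two cells with sum 7, leaving (1,2) = 6.
Cage i needs sum 12, leaving (2,1) = 6.
The only place for 2 in row 1 is (1,1).
Cage i needs sum 12, which forces (2,2) = 4.
2 is placed in column 1, which forces (6,1) = 3.
Cage j needs sum 12; hence (3,3) = 4.
Column 1 now contains 3, which forces (5,1) = 4.
Row 5 now contains 4, so (5,6) = 2.
Column 6 already has 2, leaving (4,6) = 4.
2 is placed in row 5; hence (5,2) = 5.
The 3 cells of cage b must have sum 12, which forces (5,3) = 3.
5 is placed in column 2; hence (6,2) = 2.
Row 6 now contains 2, leaving (6,3) = 5.
Column 6 already has 4; hence (1,6) = 3.
3 is placed in column 3, which forces (2,3) = 2.
Cage n has sum 11, which forces (2,4) = 1.
Row 2 now contains 2, leaving (2,5) = 3.
3 is placed in column 5; hence (3,5) = 2.
Column 3 now contains 5, leaving (4,3) = 6.
2 is placed in column 5; hence (4,5) = 5.
Column 4 now contains 1, which forces (5,4) = 6.
Row 5 now contains 6, leaving (5,5) = 1.
6 is placed in column 4; hence (6,4) = 4.
4 is placed in row 6, leaving (6,5) = 6.
Column 4 now contains 4; hence (1,4) = 5.
Column 5 now contains 5, which forces (1,5) = 4.
2 is placed in row 3, which forces (3,4) = 3.
Row 4 already has 5, which forces (4,4) = 2.
The full grid is 2 6 1 5 4 3 / 6 4 2 1 3 5 / 5 1 4 3 2 6 / 1 3 6 2 5 4 / 4 5 3 6 1 2 / 3 2 5 4 6 1.

2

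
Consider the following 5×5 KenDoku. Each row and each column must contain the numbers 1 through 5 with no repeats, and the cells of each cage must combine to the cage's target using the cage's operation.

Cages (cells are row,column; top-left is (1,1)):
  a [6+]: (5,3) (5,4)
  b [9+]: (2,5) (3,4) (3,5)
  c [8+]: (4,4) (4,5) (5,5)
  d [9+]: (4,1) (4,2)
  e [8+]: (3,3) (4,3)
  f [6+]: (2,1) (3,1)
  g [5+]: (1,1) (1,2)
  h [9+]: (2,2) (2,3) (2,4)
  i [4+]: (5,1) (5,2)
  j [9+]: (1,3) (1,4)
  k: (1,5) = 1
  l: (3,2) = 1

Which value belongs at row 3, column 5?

Cage k is given, so (1,5) = 1.
Cage l is a single given cell, which forces (3,2) = 1.
Column 2 now contains 1; hence (5,2) = 3.
Cage g's pair has sum 5, leaving (1,1) = 3.
Cage g's pair has sum 5, so (1,2) = 2.
3 is placed in row 5; hence (5,1) = 1.
In row 2, 5 can only go at (2,2), so (2,2) = 5.
Cage d's pair has sum 9, leaving (4,1) = 5.
Column 2 now contains 5, so (4,2) = 4.
5 is placed in row 4; hence (4,3) = 3.
Row 4 now contains 3, leaving (4,5) = 2.
3 is placed in column 3, which forces (2,3) = 1.
Cage h needs sum 9, so (2,4) = 3.
Row 2 now contains 3, so (2,5) = 4.
3 is placed in column 3, leaving (3,3) = 5.
Cage b has sum 9, so (3,4) = 2.
4 is placed in column 5, which forces (3,5) = 3.
Row 4 now contains 2, which forces (4,4) = 1.
Column 4 now contains 2, which forces (5,4) = 4.
Cage c has sum 8, which forces (5,5) = 5.
5 is placed in column 3, so (1,3) = 4.
Column 4 now contains 4; hence (1,4) = 5.
4 is placed in row 2; hence (2,1) = 2.
Row 3 already has 2, leaving (3,1) = 4.
Row 5 now contains 4, which forces (5,3) = 2.
The full grid is 3 2 4 5 1 / 2 5 1 3 4 / 4 1 5 2 3 / 5 4 3 1 2 / 1 3 2 4 5.

3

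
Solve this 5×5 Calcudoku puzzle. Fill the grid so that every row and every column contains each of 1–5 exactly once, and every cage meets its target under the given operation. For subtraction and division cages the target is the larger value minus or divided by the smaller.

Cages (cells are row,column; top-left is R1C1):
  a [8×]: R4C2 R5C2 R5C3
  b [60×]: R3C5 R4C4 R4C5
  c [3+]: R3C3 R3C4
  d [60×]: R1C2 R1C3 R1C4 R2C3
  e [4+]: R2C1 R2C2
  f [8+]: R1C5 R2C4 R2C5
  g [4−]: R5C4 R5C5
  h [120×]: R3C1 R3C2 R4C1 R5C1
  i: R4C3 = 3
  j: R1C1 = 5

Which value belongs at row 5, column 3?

Cage j is a single given cell, leaving R1C1 = 5.
Cage i is a single given cell, so R4C3 = 3.
Cage d has product 60, leaving R2C3 = 5.
Cage h has product 120, leaving R3C2 = 5.
Cage b needs product 60; hence R3C5 = 3.
The 4 cells of cage h must have product 120, so R5C1 = 3.
3 is placed in column 1, which forces R2C1 = 1.
The two cells of cage e must have sum 4, which forces R2C2 = 3.
Row 2 already has 3, which forces R2C4 = 2.
1 is placed in row 2, so R2C5 = 4.
Column 4 already has 2, which forces R3C4 = 1.
Column 5 already has 4, so R4C5 = 5.
1 is placed in column 4; hence R5C4 = 5.
5 is placed in column 5; hence R5C5 = 1.
The 4 cells of cage d must have product 60, so R1C4 = 3.
Column 5 already has 1, so R1C5 = 2.
Row 3 already has 1; hence R3C3 = 2.
Cage a has product 8, so R4C2 = 1.
5 is placed in row 4; hence R4C4 = 4.
Column 3 already has 2, leaving R5C3 = 4.
1 is placed in column 2, leaving R1C2 = 4.
4 is placed in column 3; hence R1C3 = 1.
2 is placed in row 3; hence R3C1 = 4.
4 is placed in row 4, which forces R4C1 = 2.
Row 5 already has 4, which forces R5C2 = 2.
Filled in: 5 4 1 3 2 / 1 3 5 2 4 / 4 5 2 1 3 / 2 1 3 4 5 / 3 2 4 5 1.

4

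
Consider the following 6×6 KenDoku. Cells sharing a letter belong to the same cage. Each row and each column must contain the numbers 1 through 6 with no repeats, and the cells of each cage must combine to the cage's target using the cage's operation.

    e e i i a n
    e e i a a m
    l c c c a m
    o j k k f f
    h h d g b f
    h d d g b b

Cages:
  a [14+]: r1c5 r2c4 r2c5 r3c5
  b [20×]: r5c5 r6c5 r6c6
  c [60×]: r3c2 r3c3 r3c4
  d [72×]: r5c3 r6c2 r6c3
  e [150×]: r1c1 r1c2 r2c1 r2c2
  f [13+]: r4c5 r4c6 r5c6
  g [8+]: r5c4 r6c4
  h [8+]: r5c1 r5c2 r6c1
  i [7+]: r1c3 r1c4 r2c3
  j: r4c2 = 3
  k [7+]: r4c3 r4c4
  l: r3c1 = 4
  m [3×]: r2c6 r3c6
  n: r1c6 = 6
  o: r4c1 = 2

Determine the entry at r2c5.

6

Cage n is a single given cell, which forces r1c6 = 6.
L is a freebie; hence r3c1 = 4.
Cage o is given, which forces r4c1 = 2.
Cage j is given, so r4c2 = 3.
Row 4 needs a 5, and only r4c6 is open for it.
The only place for 4 in row 4 is r4c5.
The 3 cells of cage f must have sum 13, which forces r5c6 = 4.
Column 6 already has 4, leaving r6c6 = 2.
Cage b has product 20, which forces r5c5 = 2.
Cage b has product 20, which forces r6c5 = 5.
The 4 cells of cage a must have sum 14, which forces r2c4 = 4.
Cage h has sum 8, leaving r5c1 = 6.
Row 5 now contains 2, which forces r5c2 = 1.
Row 5 now contains 6, leaving r5c3 = 3.
Cage g's pair has sum 8, which forces r5c4 = 5.
Row 6 already has 5, leaving r6c1 = 1.
Cage g's pair has sum 8, so r6c4 = 3.
In row 1, 4 can only go at r1c3, so r1c3 = 4.
Cage d has product 72, which forces r6c2 = 4.
4 is placed in column 3, which forces r6c3 = 6.
6 is placed in column 3, so r4c3 = 1.
Cage k's pair has sum 7, which forces r4c4 = 6.
Cage i needs sum 7, so r1c4 = 1.
Row 1 now contains 1, which forces r1c5 = 3.
1 is placed in column 3, leaving r2c3 = 2.
Cage c has product 60; hence r3c2 = 6.
The 3 cells of cage c must have product 60, which forces r3c3 = 5.
Column 4 already has 6, which forces r3c4 = 2.
Row 3 now contains 6, so r3c5 = 1.
Row 3 now contains 1, which forces r3c6 = 3.
Row 1 now contains 3, so r1c1 = 5.
Cage e needs product 150, leaving r1c2 = 2.
Cage e has product 150, which forces r2c1 = 3.
Row 2 now contains 2, leaving r2c2 = 5.
Column 5 already has 1, so r2c5 = 6.
Column 6 now contains 3, leaving r2c6 = 1.
Completed grid: 5 2 4 1 3 6 / 3 5 2 4 6 1 / 4 6 5 2 1 3 / 2 3 1 6 4 5 / 6 1 3 5 2 4 / 1 4 6 3 5 2.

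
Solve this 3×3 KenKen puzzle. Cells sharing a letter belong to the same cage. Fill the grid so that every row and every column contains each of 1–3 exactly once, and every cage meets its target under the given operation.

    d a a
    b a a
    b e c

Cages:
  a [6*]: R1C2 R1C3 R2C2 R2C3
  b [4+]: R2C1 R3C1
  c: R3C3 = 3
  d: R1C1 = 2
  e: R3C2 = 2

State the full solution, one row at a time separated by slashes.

D is a freebie, leaving R1C1 = 2.
E is a freebie; hence R3C2 = 2.
C is a freebie, leaving R3C3 = 3.
Cage a needs product 6, so R1C2 = 3.
3 is placed in column 3, leaving R1C3 = 1.
Cage b's pair has sum 4; hence R2C1 = 3.
The 4 cells of cage a must have product 6; hence R2C2 = 1.
Cage a needs product 6, so R2C3 = 2.
Row 3 now contains 3, leaving R3C1 = 1.

2 3 1 / 3 1 2 / 1 2 3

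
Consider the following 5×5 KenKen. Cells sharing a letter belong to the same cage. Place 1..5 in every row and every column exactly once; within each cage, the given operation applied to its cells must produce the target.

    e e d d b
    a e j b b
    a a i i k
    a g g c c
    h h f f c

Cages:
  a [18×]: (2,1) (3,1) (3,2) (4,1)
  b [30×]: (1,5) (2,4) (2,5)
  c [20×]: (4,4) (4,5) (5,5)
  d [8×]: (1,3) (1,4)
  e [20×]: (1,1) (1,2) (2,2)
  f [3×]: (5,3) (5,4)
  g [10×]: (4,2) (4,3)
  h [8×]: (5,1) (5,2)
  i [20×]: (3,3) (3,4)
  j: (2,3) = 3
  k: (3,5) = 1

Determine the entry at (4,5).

Cage j is a single given cell; hence (2,3) = 3.
Cage a needs product 18; hence (3,2) = 3.
Cage k is a single given cell; hence (3,5) = 1.
Column 3 already has 3, leaving (5,3) = 1.
Row 5 now contains 1, so (5,4) = 3.
The 3 cells of cage b must have product 30, so (1,5) = 3.
The 4 cells of cage a must have product 18; hence (2,1) = 1.
1 is placed in row 3, so (3,1) = 2.
Cage a needs product 18, which forces (4,1) = 3.
Column 1 already has 2; hence (5,1) = 4.
Row 5 already has 4, which forces (5,2) = 2.
Row 5 now contains 2, so (5,5) = 5.
4 is placed in column 1, so (1,1) = 5.
Cage e needs product 20, so (1,2) = 1.
Cage e has product 20; hence (2,2) = 4.
Cage b needs product 30; hence (2,4) = 5.
Column 5 already has 5; hence (2,5) = 2.
5 is placed in column 4, leaving (3,4) = 4.
Column 2 now contains 2, which forces (4,2) = 5.
Cage g needs two cells with product 10; hence (4,3) = 2.
Cage c has product 20, which forces (4,4) = 1.
Column 5 already has 5, so (4,5) = 4.
Column 3 now contains 2, which forces (1,3) = 4.
4 is placed in column 4, which forces (1,4) = 2.
Row 3 already has 4; hence (3,3) = 5.
Filled in: 5 1 4 2 3 / 1 4 3 5 2 / 2 3 5 4 1 / 3 5 2 1 4 / 4 2 1 3 5.

4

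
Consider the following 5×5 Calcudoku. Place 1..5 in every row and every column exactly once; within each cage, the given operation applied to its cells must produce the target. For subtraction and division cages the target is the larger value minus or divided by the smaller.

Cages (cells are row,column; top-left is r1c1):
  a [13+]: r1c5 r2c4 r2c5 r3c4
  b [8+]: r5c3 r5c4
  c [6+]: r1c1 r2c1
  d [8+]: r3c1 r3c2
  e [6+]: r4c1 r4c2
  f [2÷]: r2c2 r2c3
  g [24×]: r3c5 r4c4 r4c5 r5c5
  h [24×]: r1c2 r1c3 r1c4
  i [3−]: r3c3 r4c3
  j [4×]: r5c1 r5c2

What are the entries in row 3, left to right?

The only place for 2 in row 5 is r5c5.
In column 1, 3 can only go at r3c1, so r3c1 = 3.
Row 3 now contains 3, leaving r3c2 = 5.
In column 2, 3 can only go at r1c2, so r1c2 = 3.
Column 3 needs a 3, and only r5c3 is open for it.
Row 5 now contains 3, so r5c4 = 5.
Column 3 needs a 5, and only r4c3 is open for it.
Cage i needs two cells with difference 3, so r3c3 = 2.
2 is placed in column 3, leaving r1c3 = 4.
Cage h needs product 24, which forces r1c4 = 2.
The two cells of cage f must have quotient 2, leaving r2c2 = 2.
Column 3 now contains 4, which forces r2c3 = 1.
2 is placed in column 2; hence r4c2 = 4.
4 is placed in column 2; hence r5c2 = 1.
Cage c's pair has sum 6, which forces r1c1 = 1.
Row 1 now contains 1, which forces r1c5 = 5.
Cage c's pair has sum 6, so r2c1 = 5.
Cage g has product 24, leaving r3c5 = 4.
Row 4 now contains 4; hence r4c1 = 2.
Row 5 already has 1; hence r5c1 = 4.
Cage a has sum 13, so r2c4 = 4.
4 is placed in column 5, leaving r2c5 = 3.
Row 3 already has 4, so r3c4 = 1.
1 is placed in column 4; hence r4c4 = 3.
3 is placed in column 5, leaving r4c5 = 1.
Filled in: 1 3 4 2 5 / 5 2 1 4 3 / 3 5 2 1 4 / 2 4 5 3 1 / 4 1 3 5 2.

3 5 2 1 4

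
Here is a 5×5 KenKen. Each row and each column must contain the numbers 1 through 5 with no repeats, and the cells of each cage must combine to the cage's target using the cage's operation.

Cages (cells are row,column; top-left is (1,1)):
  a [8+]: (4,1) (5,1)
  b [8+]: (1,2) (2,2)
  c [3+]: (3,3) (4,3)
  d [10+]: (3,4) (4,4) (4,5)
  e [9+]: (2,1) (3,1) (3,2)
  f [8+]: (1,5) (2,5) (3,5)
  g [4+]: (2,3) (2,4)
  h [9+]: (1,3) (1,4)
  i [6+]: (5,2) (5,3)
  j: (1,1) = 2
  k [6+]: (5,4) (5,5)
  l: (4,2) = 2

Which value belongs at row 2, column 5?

Cage j is given, which forces (1,1) = 2.
Cage l is given, leaving (4,2) = 2.
2 is placed in row 4, which forces (4,3) = 1.
1 is placed in column 3; hence (2,3) = 3.
The two cells of cage g must have sum 4, leaving (2,4) = 1.
1 is placed in column 3; hence (3,3) = 2.
2 is placed in row 3, leaving (3,4) = 3.
Column 3 now contains 2, leaving (5,3) = 5.
The two cells of cage b must have sum 8, which forces (1,2) = 3.
Column 3 now contains 5; hence (1,3) = 4.
Cage h needs two cells with sum 9; hence (1,4) = 5.
5 is placed in row 1, which forces (1,5) = 1.
The 3 cells of cage e must have sum 9; hence (2,1) = 4.
Row 2 now contains 3, leaving (2,2) = 5.
Row 2 now contains 4, which forces (2,5) = 2.
The 3 cells of cage e must have sum 9, leaving (3,1) = 1.
Cage e has sum 9; hence (3,2) = 4.
Column 5 now contains 1, leaving (3,5) = 5.
The two cells of cage a must have sum 8; hence (4,1) = 5.
The 3 cells of cage d must have sum 10, so (4,4) = 4.
The 3 cells of cage d must have sum 10, so (4,5) = 3.
Row 5 already has 5, so (5,1) = 3.
The two cells of cage i must have sum 6; hence (5,2) = 1.
Column 4 now contains 4, leaving (5,4) = 2.
Column 5 already has 2; hence (5,5) = 4.
Completed grid: 2 3 4 5 1 / 4 5 3 1 2 / 1 4 2 3 5 / 5 2 1 4 3 / 3 1 5 2 4.

2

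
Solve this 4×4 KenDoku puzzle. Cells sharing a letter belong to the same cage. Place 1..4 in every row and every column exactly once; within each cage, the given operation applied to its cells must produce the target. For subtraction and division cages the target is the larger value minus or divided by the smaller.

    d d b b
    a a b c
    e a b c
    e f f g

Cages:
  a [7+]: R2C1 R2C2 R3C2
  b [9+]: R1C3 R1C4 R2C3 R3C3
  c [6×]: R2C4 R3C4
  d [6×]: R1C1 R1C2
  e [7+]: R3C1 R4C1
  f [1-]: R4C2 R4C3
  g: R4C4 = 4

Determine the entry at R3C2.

2

G is a freebie, which forces R4C4 = 4.
The two cells of cage e must have sum 7, which forces R3C1 = 4.
Row 4 now contains 4, which forces R4C1 = 3.
Column 1 now contains 3, which forces R1C1 = 2.
Cage d needs two cells with product 6, so R1C2 = 3.
3 is placed in row 1; hence R1C4 = 1.
Column 1 now contains 2; hence R2C1 = 1.
Column 2 already has 3, so R2C2 = 4.
Row 1 already has 1, which forces R1C3 = 4.
The 4 cells of cage b must have sum 9; hence R2C3 = 3.
Row 2 already has 3, leaving R2C4 = 2.
Cage a has sum 7, which forces R3C2 = 2.
Cage b has sum 9; hence R3C3 = 1.
Column 4 now contains 2, so R3C4 = 3.
Column 2 already has 2, which forces R4C2 = 1.
Column 3 already has 1, so R4C3 = 2.
Filled in: 2 3 4 1 / 1 4 3 2 / 4 2 1 3 / 3 1 2 4.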